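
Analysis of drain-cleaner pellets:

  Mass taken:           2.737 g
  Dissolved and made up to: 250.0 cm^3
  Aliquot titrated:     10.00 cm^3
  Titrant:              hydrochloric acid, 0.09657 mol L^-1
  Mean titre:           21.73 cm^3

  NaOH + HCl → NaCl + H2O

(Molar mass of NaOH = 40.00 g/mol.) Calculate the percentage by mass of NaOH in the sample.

n(HCl) per titration = 0.02173 × 0.09657 = 2.098 × 10^-3 mol
n(NaOH) in each aliquot = 2.098 × 10^-3 mol (1:1 ratio)
n(NaOH) in the whole flask = 2.098 × 10^-3 × 250.0/10.00 = 0.05246 mol
mass of NaOH = 0.05246 × 40.00 = 2.098 g
% NaOH = 2.098 / 2.737 × 100 = 76.67 %

76.67 %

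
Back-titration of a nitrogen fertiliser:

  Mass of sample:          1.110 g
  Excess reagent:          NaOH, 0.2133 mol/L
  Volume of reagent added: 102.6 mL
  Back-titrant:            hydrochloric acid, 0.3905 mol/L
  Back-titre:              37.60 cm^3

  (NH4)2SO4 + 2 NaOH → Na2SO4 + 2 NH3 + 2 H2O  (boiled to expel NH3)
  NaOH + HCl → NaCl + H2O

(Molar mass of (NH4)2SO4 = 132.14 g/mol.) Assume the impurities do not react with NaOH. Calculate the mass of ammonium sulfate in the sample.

n(NaOH) added = 0.1026 × 0.2133 = 0.02188 mol
n(HCl) used in back-titration = 0.03760 × 0.3905 = 0.01468 mol
n(NaOH) left over = 0.01468 mol (1:1 ratio)
n(NaOH) consumed by analyte = 0.02188 − 0.01468 = 7.202 × 10^-3 mol
From the 1:2 ratio, n((NH4)2SO4) = 1/2 × 7.202 × 10^-3 = 3.601 × 10^-3 mol
mass of (NH4)2SO4 = 3.601 × 10^-3 × 132.14 = 0.4758 g

0.4758 g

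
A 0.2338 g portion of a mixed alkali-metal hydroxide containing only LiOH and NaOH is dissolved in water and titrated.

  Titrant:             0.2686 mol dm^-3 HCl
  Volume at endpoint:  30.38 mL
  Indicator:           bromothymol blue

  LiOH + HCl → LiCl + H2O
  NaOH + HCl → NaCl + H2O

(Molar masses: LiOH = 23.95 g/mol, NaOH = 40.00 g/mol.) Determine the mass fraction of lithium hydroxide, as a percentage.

59.10 %

n(HCl) = 0.03038 × 0.2686 = 8.160 × 10^-3 mol
Let x = n(LiOH), y = n(NaOH).
Titrant: 1x + 1y = 8.160 × 10^-3;  mass: 23.95x + 40.00y = 0.2338
Solving, x = 5.770 × 10^-3 mol, y = 2.390 × 10^-3 mol
mass of LiOH = 5.770 × 10^-3 × 23.95 = 0.1382 g
% LiOH = 0.1382 / 0.2338 × 100 = 59.10 %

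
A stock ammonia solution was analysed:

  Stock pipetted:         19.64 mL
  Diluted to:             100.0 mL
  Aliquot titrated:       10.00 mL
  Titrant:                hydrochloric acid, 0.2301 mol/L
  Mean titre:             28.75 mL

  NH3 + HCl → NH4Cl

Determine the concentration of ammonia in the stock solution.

3.368 mol/L

n(HCl) = 0.02875 × 0.2301 = 6.615 × 10^-3 mol
n(NH3) in the aliquot = 6.615 × 10^-3 mol (1:1 ratio)
[NH3]_dilute = 6.615 × 10^-3 / 0.01000 = 0.6615 mol/L
Dilution factor = 100.0 / 19.64 = 5.092
[NH3]_stock = 0.6615 × 5.092 = 3.368 mol/L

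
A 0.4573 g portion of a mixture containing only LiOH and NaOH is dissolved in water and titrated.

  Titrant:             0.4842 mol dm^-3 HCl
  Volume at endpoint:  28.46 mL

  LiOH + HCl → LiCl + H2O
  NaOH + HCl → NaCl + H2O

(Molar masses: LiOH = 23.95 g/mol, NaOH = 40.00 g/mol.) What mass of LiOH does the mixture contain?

0.1401 g

n(HCl) = 0.02846 × 0.4842 = 0.01378 mol
Let x = n(LiOH), y = n(NaOH).
Titrant: 1x + 1y = 0.01378;  mass: 23.95x + 40.00y = 0.4573
Solving, x = 5.851 × 10^-3 mol, y = 7.929 × 10^-3 mol
mass of LiOH = 5.851 × 10^-3 × 23.95 = 0.1401 g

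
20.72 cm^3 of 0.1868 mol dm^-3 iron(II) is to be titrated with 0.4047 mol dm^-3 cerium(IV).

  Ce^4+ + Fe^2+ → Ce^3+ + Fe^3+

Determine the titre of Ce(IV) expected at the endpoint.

n(Fe2+) = 0.02072 L × 0.1868 mol/L = 3.870 × 10^-3 mol
n(Ce4+) = 3.870 × 10^-3 mol (1:1 stoichiometry)
V(Ce4+) = 3.870 × 10^-3 mol / 0.4047 mol/L = 0.009564 L = 9.564 mL

9.564 mL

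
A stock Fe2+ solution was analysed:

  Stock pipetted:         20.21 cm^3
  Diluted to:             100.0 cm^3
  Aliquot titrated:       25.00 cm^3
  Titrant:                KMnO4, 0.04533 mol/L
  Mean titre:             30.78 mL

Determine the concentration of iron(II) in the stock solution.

MnO4^- + 5 Fe^2+ + 8 H^+ → Mn^2+ + 5 Fe^3+ + 4 H2O
n(KMnO4) = 0.03078 × 0.04533 = 1.395 × 10^-3 mol
From the 5:1 ratio, n(Fe2+) in the aliquot = 5/1 × 1.395 × 10^-3 = 6.976 × 10^-3 mol
[Fe2+]_dilute = 6.976 × 10^-3 / 0.02500 = 0.2791 mol/L
Dilution factor = 100.0 / 20.21 = 4.948
[Fe2+]_stock = 0.2791 × 4.948 = 1.381 mol/L

1.381 mol/L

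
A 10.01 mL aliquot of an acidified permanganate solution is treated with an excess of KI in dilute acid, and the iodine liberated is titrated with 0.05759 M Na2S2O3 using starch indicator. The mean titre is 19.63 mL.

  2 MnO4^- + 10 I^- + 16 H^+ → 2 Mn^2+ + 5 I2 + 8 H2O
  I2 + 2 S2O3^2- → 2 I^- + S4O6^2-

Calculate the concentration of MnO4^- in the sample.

0.02259 M

n(S2O3^2-) = 0.01963 × 0.05759 = 1.130 × 10^-3 mol
n(I2) = n(S2O3^2-)/2 = 5.652 × 10^-4 mol
From the 2:5 ratio, n(MnO4^-) in the aliquot = 2/5 × 5.652 × 10^-4 = 2.261 × 10^-4 mol
[MnO4^-] = 2.261 × 10^-4 / 0.01001 = 0.02259 mol/L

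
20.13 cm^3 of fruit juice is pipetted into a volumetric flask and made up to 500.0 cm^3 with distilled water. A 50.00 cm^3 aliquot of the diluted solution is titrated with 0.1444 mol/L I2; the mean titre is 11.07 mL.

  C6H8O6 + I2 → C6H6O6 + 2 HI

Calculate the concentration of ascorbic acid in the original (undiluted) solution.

n(I2) = 0.01107 × 0.1444 = 1.599 × 10^-3 mol
n(C6H8O6) in the aliquot = 1.599 × 10^-3 mol (1:1 ratio)
[C6H8O6]_dilute = 1.599 × 10^-3 / 0.05000 = 0.03197 mol/L
Dilution factor = 500.0 / 20.13 = 24.84
[C6H8O6]_stock = 0.03197 × 24.84 = 0.7941 mol/L

0.7941 mol/L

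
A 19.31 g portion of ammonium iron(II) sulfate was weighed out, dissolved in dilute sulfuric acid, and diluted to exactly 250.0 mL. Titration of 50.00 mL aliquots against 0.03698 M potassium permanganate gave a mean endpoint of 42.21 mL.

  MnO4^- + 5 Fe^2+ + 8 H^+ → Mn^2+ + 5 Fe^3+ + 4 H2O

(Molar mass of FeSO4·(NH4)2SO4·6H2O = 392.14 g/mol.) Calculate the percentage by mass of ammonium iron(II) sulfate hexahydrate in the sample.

79.25 %

n(KMnO4) per titration = 0.04221 × 0.03698 = 1.561 × 10^-3 mol
From the 5:1 ratio, n(FeSO4·(NH4)2SO4·6H2O) in each aliquot = 5/1 × 1.561 × 10^-3 = 7.805 × 10^-3 mol
n(FeSO4·(NH4)2SO4·6H2O) in the whole flask = 7.805 × 10^-3 × 250.0/50.00 = 0.03902 mol
mass of FeSO4·(NH4)2SO4·6H2O = 0.03902 × 392.14 = 15.30 g
% FeSO4·(NH4)2SO4·6H2O = 15.30 / 19.31 × 100 = 79.25 %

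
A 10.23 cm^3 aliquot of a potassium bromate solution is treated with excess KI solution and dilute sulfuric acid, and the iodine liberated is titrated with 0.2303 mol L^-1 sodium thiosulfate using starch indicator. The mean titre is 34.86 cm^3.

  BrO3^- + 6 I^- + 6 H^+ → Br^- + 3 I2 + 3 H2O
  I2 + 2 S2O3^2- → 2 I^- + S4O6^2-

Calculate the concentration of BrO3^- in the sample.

0.1308 mol/L

n(S2O3^2-) = 0.03486 × 0.2303 = 8.028 × 10^-3 mol
n(I2) = n(S2O3^2-)/2 = 4.014 × 10^-3 mol
From the 1:3 ratio, n(BrO3^-) in the aliquot = 1/3 × 4.014 × 10^-3 = 1.338 × 10^-3 mol
[BrO3^-] = 1.338 × 10^-3 / 0.01023 = 0.1308 mol/L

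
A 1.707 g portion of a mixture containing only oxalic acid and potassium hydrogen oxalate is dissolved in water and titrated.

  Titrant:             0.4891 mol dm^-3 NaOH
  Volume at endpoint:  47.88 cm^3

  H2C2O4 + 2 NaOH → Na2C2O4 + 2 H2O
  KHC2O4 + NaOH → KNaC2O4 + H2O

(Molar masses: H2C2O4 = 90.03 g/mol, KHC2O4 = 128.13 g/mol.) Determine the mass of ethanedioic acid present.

n(NaOH) = 0.04788 × 0.4891 = 0.02342 mol
Let x = n(H2C2O4), y = n(KHC2O4).
Titrant: 2x + 1y = 0.02342;  mass: 90.03x + 128.13y = 1.707
Solving, x = 7.782 × 10^-3 mol, y = 7.855 × 10^-3 mol
mass of H2C2O4 = 7.782 × 10^-3 × 90.03 = 0.7006 g

0.7006 g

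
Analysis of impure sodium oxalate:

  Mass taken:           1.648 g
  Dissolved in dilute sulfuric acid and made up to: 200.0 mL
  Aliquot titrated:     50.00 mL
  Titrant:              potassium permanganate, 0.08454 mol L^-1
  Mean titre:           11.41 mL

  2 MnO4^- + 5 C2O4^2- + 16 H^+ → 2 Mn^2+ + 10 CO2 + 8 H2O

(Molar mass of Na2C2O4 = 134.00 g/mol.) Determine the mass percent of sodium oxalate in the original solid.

n(KMnO4) per titration = 0.01141 × 0.08454 = 9.646 × 10^-4 mol
From the 5:2 ratio, n(Na2C2O4) in each aliquot = 5/2 × 9.646 × 10^-4 = 2.412 × 10^-3 mol
n(Na2C2O4) in the whole flask = 2.412 × 10^-3 × 200.0/50.00 = 9.646 × 10^-3 mol
mass of Na2C2O4 = 9.646 × 10^-3 × 134.00 = 1.293 g
% Na2C2O4 = 1.293 / 1.648 × 100 = 78.43 %

78.43 %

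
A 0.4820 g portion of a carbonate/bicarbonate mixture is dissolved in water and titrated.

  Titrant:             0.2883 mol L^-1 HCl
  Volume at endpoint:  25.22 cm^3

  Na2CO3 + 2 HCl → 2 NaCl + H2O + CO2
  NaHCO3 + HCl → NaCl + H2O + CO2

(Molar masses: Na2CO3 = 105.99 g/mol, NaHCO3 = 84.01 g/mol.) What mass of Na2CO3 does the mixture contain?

n(HCl) = 0.02522 × 0.2883 = 7.271 × 10^-3 mol
Let x = n(Na2CO3), y = n(NaHCO3).
Titrant: 2x + 1y = 7.271 × 10^-3;  mass: 105.99x + 84.01y = 0.4820
Solving, x = 2.077 × 10^-3 mol, y = 3.117 × 10^-3 mol
mass of Na2CO3 = 2.077 × 10^-3 × 105.99 = 0.2201 g

0.2201 g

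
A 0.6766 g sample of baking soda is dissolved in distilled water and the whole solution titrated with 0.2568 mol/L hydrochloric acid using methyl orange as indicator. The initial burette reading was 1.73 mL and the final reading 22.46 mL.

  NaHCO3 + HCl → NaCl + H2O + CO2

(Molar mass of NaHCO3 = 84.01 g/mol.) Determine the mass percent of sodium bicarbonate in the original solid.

66.10 %

n(HCl) = 0.02073 L × 0.2568 mol/L = 5.323 × 10^-3 mol
n(NaHCO3) = 5.323 × 10^-3 mol (1:1 ratio)
mass of NaHCO3 = 5.323 × 10^-3 × 84.01 g/mol = 0.4472 g
% NaHCO3 = 0.4472 / 0.6766 × 100 = 66.10 %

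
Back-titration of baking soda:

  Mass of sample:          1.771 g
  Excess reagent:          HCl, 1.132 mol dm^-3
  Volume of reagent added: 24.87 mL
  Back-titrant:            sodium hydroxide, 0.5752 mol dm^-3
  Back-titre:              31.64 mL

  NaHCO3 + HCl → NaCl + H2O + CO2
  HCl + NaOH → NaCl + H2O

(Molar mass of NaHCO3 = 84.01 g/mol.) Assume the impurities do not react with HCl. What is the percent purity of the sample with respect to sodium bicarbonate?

47.22 %

n(HCl) added = 0.02487 × 1.132 = 0.02815 mol
n(NaOH) used in back-titration = 0.03164 × 0.5752 = 0.01820 mol
n(HCl) left over = 0.01820 mol (1:1 ratio)
n(HCl) consumed by analyte = 0.02815 − 0.01820 = 9.954 × 10^-3 mol
n(NaHCO3) = 9.954 × 10^-3 mol (1:1 ratio)
mass of NaHCO3 = 9.954 × 10^-3 × 84.01 = 0.8362 g
% NaHCO3 = 0.8362 / 1.771 × 100 = 47.22 %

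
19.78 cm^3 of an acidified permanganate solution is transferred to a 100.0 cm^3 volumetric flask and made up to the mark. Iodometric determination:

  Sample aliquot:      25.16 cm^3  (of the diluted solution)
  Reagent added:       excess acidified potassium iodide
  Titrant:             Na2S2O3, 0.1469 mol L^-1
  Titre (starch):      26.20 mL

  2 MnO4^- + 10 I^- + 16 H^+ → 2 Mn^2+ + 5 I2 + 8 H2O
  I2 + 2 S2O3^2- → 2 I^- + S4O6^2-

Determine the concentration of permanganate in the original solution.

n(S2O3^2-) = 0.02620 × 0.1469 = 3.849 × 10^-3 mol
n(I2) = n(S2O3^2-)/2 = 1.924 × 10^-3 mol
From the 2:5 ratio, n(MnO4^-) in the aliquot = 2/5 × 1.924 × 10^-3 = 7.698 × 10^-4 mol
[MnO4^-]_dilute = 7.698 × 10^-4 / 0.02516 = 0.03059 mol/L
[MnO4^-]_original = 0.03059 × 100.0/19.78 = 0.1547 mol/L

0.1547 mol/L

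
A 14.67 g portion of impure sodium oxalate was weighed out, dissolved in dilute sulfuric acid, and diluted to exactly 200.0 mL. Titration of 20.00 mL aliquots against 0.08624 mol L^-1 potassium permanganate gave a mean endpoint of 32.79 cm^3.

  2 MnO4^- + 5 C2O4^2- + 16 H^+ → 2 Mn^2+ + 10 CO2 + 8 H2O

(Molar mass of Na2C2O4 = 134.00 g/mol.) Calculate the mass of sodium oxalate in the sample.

n(KMnO4) per titration = 0.03279 × 0.08624 = 2.828 × 10^-3 mol
From the 5:2 ratio, n(Na2C2O4) in each aliquot = 5/2 × 2.828 × 10^-3 = 7.070 × 10^-3 mol
n(Na2C2O4) in the whole flask = 7.070 × 10^-3 × 200.0/20.00 = 0.07070 mol
mass of Na2C2O4 = 0.07070 × 134.00 = 9.473 g

9.473 g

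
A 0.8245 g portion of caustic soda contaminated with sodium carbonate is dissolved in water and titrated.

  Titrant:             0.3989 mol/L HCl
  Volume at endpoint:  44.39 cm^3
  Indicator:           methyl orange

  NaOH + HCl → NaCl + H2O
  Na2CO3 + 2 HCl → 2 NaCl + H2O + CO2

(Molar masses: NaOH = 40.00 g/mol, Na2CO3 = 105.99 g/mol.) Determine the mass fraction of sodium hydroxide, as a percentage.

n(HCl) = 0.04439 × 0.3989 = 0.01771 mol
Let x = n(NaOH), y = n(Na2CO3).
Titrant: 1x + 2y = 0.01771;  mass: 40.00x + 105.99y = 0.8245
Solving, x = 8.764 × 10^-3 mol, y = 4.471 × 10^-3 mol
mass of NaOH = 8.764 × 10^-3 × 40.00 = 0.3506 g
% NaOH = 0.3506 / 0.8245 × 100 = 42.52 %

42.52 %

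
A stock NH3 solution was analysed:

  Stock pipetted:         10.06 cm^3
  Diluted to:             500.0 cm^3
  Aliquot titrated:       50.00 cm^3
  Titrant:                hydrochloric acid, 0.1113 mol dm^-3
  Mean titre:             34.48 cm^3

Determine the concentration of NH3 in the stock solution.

3.815 mol/L

NH3 + HCl → NH4Cl
n(HCl) = 0.03448 × 0.1113 = 3.838 × 10^-3 mol
n(NH3) in the aliquot = 3.838 × 10^-3 mol (1:1 ratio)
[NH3]_dilute = 3.838 × 10^-3 / 0.05000 = 0.07675 mol/L
Dilution factor = 500.0 / 10.06 = 49.70
[NH3]_stock = 0.07675 × 49.70 = 3.815 mol/L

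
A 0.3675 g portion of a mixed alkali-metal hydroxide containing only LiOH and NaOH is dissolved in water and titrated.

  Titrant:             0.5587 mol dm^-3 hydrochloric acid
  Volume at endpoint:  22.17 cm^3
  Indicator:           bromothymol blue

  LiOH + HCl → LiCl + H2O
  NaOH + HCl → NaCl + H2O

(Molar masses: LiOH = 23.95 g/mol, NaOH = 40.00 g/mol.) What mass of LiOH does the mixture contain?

0.1909 g

n(HCl) = 0.02217 × 0.5587 = 0.01239 mol
Let x = n(LiOH), y = n(NaOH).
Titrant: 1x + 1y = 0.01239;  mass: 23.95x + 40.00y = 0.3675
Solving, x = 7.972 × 10^-3 mol, y = 4.414 × 10^-3 mol
mass of LiOH = 7.972 × 10^-3 × 23.95 = 0.1909 g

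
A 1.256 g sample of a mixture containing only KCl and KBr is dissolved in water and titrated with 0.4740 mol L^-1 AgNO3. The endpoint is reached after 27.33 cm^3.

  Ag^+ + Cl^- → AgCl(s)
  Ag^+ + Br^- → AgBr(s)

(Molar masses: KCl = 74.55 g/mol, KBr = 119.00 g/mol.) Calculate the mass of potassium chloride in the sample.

0.4790 g

n(AgNO3) = 0.02733 × 0.4740 = 0.01295 mol
Let x = n(KCl), y = n(KBr).
Titrant: 1x + 1y = 0.01295;  mass: 74.55x + 119.00y = 1.256
Solving, x = 6.425 × 10^-3 mol, y = 6.530 × 10^-3 mol
mass of KCl = 6.425 × 10^-3 × 74.55 = 0.4790 g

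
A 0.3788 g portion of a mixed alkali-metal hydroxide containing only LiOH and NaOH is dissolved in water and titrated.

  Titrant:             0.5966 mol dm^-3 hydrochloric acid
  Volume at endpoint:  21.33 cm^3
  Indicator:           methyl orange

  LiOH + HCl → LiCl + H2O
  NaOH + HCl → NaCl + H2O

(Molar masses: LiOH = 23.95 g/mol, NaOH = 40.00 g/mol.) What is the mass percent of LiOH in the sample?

51.30 %

n(HCl) = 0.02133 × 0.5966 = 0.01273 mol
Let x = n(LiOH), y = n(NaOH).
Titrant: 1x + 1y = 0.01273;  mass: 23.95x + 40.00y = 0.3788
Solving, x = 8.113 × 10^-3 mol, y = 4.612 × 10^-3 mol
mass of LiOH = 8.113 × 10^-3 × 23.95 = 0.1943 g
% LiOH = 0.1943 / 0.3788 × 100 = 51.30 %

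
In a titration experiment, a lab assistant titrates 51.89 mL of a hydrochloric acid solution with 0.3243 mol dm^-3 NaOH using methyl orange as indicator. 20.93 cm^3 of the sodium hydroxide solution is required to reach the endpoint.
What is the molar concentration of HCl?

0.1308 mol/L

HCl + NaOH → NaCl + H2O
n(NaOH) = 0.02093 L × 0.3243 mol/L = 6.788 × 10^-3 mol
n(HCl) = 6.788 × 10^-3 mol (1:1 mole ratio)
[HCl] = 6.788 × 10^-3 mol / 0.05189 L = 0.1308 mol/L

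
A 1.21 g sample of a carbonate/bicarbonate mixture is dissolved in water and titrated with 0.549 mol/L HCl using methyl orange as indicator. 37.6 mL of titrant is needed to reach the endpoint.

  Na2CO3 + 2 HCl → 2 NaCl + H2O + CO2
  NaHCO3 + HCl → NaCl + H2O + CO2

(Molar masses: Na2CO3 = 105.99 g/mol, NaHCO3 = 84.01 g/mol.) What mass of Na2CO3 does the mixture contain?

0.896 g

n(HCl) = 0.0376 × 0.549 = 0.0206 mol
Let x = n(Na2CO3), y = n(NaHCO3).
Titrant: 2x + 1y = 0.0206;  mass: 105.99x + 84.01y = 1.21
Solving, x = 8.45 × 10^-3 mol, y = 3.74 × 10^-3 mol
mass of Na2CO3 = 8.45 × 10^-3 × 105.99 = 0.896 g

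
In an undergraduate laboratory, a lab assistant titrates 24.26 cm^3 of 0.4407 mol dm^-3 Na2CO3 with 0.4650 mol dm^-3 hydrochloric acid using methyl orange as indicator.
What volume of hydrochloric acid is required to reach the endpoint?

Na2CO3 + 2 HCl → 2 NaCl + H2O + CO2
n(Na2CO3) = 0.02426 L × 0.4407 mol/L = 0.01069 mol
From the 2:1 stoichiometry, n(HCl) = 2/1 × 0.01069 = 0.02138 mol
V(HCl) = 0.02138 mol / 0.4650 mol/L = 0.04598 L = 45.98 mL

45.98 mL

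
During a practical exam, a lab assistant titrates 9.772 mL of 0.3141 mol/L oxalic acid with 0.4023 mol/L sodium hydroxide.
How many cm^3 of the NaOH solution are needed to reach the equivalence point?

15.26 mL

H2C2O4 + 2 NaOH → Na2C2O4 + 2 H2O
n(H2C2O4) = 0.009772 L × 0.3141 mol/L = 3.069 × 10^-3 mol
From the 2:1 stoichiometry, n(NaOH) = 2/1 × 3.069 × 10^-3 = 6.139 × 10^-3 mol
V(NaOH) = 6.139 × 10^-3 mol / 0.4023 mol/L = 0.01526 L = 15.26 mL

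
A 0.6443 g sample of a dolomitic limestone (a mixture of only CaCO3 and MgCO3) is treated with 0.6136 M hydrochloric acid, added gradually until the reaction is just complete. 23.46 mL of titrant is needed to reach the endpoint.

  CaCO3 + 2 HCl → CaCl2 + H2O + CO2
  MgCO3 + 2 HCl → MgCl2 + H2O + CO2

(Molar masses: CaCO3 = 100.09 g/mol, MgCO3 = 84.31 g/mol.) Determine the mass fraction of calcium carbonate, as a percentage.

36.89 %

n(HCl) = 0.02346 × 0.6136 = 0.01440 mol
Let x = n(CaCO3), y = n(MgCO3).
Titrant: 2x + 2y = 0.01440;  mass: 100.09x + 84.31y = 0.6443
Solving, x = 2.375 × 10^-3 mol, y = 4.823 × 10^-3 mol
mass of CaCO3 = 2.375 × 10^-3 × 100.09 = 0.2377 g
% CaCO3 = 0.2377 / 0.6443 × 100 = 36.89 %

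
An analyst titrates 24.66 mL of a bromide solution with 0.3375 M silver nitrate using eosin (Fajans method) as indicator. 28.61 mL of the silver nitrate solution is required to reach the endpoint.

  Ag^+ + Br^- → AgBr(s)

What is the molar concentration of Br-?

n(AgNO3) = 0.02861 L × 0.3375 mol/L = 9.656 × 10^-3 mol
n(Br-) = 9.656 × 10^-3 mol (1:1 mole ratio)
[Br-] = 9.656 × 10^-3 mol / 0.02466 L = 0.3916 mol/L

0.3916 M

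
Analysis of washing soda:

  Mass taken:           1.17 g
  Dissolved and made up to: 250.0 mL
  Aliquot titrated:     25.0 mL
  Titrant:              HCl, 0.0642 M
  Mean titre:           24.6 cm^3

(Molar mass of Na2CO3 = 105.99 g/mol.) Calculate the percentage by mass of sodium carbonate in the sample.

Na2CO3 + 2 HCl → 2 NaCl + H2O + CO2
n(HCl) per titration = 0.0246 × 0.0642 = 1.58 × 10^-3 mol
From the 1:2 ratio, n(Na2CO3) in each aliquot = 1/2 × 1.58 × 10^-3 = 7.90 × 10^-4 mol
n(Na2CO3) in the whole flask = 7.90 × 10^-4 × 250.0/25.0 = 7.90 × 10^-3 mol
mass of Na2CO3 = 7.90 × 10^-3 × 105.99 = 0.837 g
% Na2CO3 = 0.837 / 1.17 × 100 = 71.5 %

71.5 %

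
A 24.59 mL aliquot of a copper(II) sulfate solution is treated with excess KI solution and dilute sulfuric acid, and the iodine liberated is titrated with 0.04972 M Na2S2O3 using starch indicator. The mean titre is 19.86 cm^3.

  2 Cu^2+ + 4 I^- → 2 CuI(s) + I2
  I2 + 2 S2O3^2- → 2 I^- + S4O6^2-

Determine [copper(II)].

n(S2O3^2-) = 0.01986 × 0.04972 = 9.874 × 10^-4 mol
n(I2) = n(S2O3^2-)/2 = 4.937 × 10^-4 mol
From the 2:1 ratio, n(Cu2+) in the aliquot = 2/1 × 4.937 × 10^-4 = 9.874 × 10^-4 mol
[Cu2+] = 9.874 × 10^-4 / 0.02459 = 0.04016 mol/L

0.04016 M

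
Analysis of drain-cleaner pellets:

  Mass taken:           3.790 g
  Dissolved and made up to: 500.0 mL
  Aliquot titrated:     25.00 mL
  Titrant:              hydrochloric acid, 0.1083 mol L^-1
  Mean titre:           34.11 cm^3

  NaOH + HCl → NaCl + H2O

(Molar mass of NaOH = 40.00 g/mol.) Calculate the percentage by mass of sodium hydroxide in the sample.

n(HCl) per titration = 0.03411 × 0.1083 = 3.694 × 10^-3 mol
n(NaOH) in each aliquot = 3.694 × 10^-3 mol (1:1 ratio)
n(NaOH) in the whole flask = 3.694 × 10^-3 × 500.0/25.00 = 0.07388 mol
mass of NaOH = 0.07388 × 40.00 = 2.955 g
% NaOH = 2.955 / 3.790 × 100 = 77.98 %

77.98 %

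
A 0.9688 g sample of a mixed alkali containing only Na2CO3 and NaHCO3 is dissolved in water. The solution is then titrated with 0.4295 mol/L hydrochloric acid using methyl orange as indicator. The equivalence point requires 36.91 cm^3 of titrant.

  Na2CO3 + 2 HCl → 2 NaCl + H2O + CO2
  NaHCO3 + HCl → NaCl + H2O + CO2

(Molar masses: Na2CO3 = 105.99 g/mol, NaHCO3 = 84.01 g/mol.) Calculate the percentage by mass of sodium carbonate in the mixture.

n(HCl) = 0.03691 × 0.4295 = 0.01585 mol
Let x = n(Na2CO3), y = n(NaHCO3).
Titrant: 2x + 1y = 0.01585;  mass: 105.99x + 84.01y = 0.9688
Solving, x = 5.852 × 10^-3 mol, y = 4.149 × 10^-3 mol
mass of Na2CO3 = 5.852 × 10^-3 × 105.99 = 0.6202 g
% Na2CO3 = 0.6202 / 0.9688 × 100 = 64.02 %

64.02 %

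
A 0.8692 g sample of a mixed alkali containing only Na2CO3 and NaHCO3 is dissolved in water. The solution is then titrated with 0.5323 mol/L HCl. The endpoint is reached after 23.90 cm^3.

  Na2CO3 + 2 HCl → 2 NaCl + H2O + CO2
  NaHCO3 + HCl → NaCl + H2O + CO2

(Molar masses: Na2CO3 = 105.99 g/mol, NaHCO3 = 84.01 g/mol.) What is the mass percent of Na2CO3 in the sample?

39.23 %

n(HCl) = 0.02390 × 0.5323 = 0.01272 mol
Let x = n(Na2CO3), y = n(NaHCO3).
Titrant: 2x + 1y = 0.01272;  mass: 105.99x + 84.01y = 0.8692
Solving, x = 3.217 × 10^-3 mol, y = 6.287 × 10^-3 mol
mass of Na2CO3 = 3.217 × 10^-3 × 105.99 = 0.3410 g
% Na2CO3 = 0.3410 / 0.8692 × 100 = 39.23 %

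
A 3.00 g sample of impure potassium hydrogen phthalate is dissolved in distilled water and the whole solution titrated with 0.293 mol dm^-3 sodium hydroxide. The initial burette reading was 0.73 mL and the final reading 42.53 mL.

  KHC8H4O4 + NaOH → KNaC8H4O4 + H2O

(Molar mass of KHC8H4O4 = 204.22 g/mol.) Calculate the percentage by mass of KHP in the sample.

83.4 %

n(NaOH) = 0.0418 L × 0.293 mol/L = 0.0122 mol
n(KHC8H4O4) = 0.0122 mol (1:1 ratio)
mass of KHC8H4O4 = 0.0122 × 204.22 g/mol = 2.50 g
% KHC8H4O4 = 2.50 / 3.00 × 100 = 83.4 %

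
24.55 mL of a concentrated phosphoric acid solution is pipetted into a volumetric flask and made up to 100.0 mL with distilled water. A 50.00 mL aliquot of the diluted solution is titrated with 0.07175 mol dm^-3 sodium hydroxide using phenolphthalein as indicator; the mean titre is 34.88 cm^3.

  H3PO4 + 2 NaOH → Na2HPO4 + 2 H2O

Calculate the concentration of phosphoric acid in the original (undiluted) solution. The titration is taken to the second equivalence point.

n(NaOH) = 0.03488 × 0.07175 = 2.503 × 10^-3 mol
From the 1:2 ratio, n(H3PO4) in the aliquot = 1/2 × 2.503 × 10^-3 = 1.251 × 10^-3 mol
[H3PO4]_dilute = 1.251 × 10^-3 / 0.05000 = 0.02503 mol/L
Dilution factor = 100.0 / 24.55 = 4.073
[H3PO4]_stock = 0.02503 × 4.073 = 0.1019 mol/L

0.1019 mol/L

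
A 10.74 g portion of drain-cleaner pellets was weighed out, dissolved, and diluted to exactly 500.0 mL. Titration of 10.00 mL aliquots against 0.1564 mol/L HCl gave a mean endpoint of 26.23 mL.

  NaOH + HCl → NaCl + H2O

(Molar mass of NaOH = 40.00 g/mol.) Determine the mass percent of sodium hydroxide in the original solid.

n(HCl) per titration = 0.02623 × 0.1564 = 4.102 × 10^-3 mol
n(NaOH) in each aliquot = 4.102 × 10^-3 mol (1:1 ratio)
n(NaOH) in the whole flask = 4.102 × 10^-3 × 500.0/10.00 = 0.2051 mol
mass of NaOH = 0.2051 × 40.00 = 8.205 g
% NaOH = 8.205 / 10.74 × 100 = 76.39 %

76.39 %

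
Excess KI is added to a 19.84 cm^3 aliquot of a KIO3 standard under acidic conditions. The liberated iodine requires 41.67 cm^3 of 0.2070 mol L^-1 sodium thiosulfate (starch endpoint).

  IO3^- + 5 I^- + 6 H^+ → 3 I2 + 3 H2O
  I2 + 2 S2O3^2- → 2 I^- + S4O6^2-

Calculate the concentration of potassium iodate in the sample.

0.07246 mol/L

n(S2O3^2-) = 0.04167 × 0.2070 = 8.626 × 10^-3 mol
n(I2) = n(S2O3^2-)/2 = 4.313 × 10^-3 mol
From the 1:3 ratio, n(IO3^-) in the aliquot = 1/3 × 4.313 × 10^-3 = 1.438 × 10^-3 mol
[IO3^-] = 1.438 × 10^-3 / 0.01984 = 0.07246 mol/L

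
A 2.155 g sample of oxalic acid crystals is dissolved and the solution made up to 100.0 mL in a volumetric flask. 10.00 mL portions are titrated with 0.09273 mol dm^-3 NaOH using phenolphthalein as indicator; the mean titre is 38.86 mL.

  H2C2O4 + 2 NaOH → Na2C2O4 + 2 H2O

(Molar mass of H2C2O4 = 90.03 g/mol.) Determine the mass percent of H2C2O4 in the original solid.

75.27 %

n(NaOH) per titration = 0.03886 × 0.09273 = 3.603 × 10^-3 mol
From the 1:2 ratio, n(H2C2O4) in each aliquot = 1/2 × 3.603 × 10^-3 = 1.802 × 10^-3 mol
n(H2C2O4) in the whole flask = 1.802 × 10^-3 × 100.0/10.00 = 0.01802 mol
mass of H2C2O4 = 0.01802 × 90.03 = 1.622 g
% H2C2O4 = 1.622 / 2.155 × 100 = 75.27 %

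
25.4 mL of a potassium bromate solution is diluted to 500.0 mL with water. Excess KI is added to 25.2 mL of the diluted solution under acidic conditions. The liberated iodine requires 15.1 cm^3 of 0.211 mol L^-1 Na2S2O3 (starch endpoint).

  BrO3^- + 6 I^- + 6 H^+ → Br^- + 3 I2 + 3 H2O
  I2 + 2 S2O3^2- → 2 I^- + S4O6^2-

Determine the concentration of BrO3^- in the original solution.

0.415 mol/L

n(S2O3^2-) = 0.0151 × 0.211 = 3.19 × 10^-3 mol
n(I2) = n(S2O3^2-)/2 = 1.59 × 10^-3 mol
From the 1:3 ratio, n(BrO3^-) in the aliquot = 1/3 × 1.59 × 10^-3 = 5.31 × 10^-4 mol
[BrO3^-]_dilute = 5.31 × 10^-4 / 0.0252 = 0.0211 mol/L
[BrO3^-]_original = 0.0211 × 500.0/25.4 = 0.415 mol/L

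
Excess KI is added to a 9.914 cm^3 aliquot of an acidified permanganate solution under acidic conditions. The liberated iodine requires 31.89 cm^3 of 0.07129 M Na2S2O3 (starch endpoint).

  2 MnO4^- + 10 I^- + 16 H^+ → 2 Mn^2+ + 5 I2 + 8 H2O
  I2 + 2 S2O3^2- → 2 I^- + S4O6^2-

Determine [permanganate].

n(S2O3^2-) = 0.03189 × 0.07129 = 2.273 × 10^-3 mol
n(I2) = n(S2O3^2-)/2 = 1.137 × 10^-3 mol
From the 2:5 ratio, n(MnO4^-) in the aliquot = 2/5 × 1.137 × 10^-3 = 4.547 × 10^-4 mol
[MnO4^-] = 4.547 × 10^-4 / 0.009914 = 0.04586 mol/L

0.04586 M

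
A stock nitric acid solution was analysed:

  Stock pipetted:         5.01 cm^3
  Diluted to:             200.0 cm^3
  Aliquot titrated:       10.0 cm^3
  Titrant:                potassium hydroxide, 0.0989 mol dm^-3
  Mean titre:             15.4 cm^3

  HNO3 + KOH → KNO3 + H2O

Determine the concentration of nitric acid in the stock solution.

6.08 mol/L

n(KOH) = 0.0154 × 0.0989 = 1.52 × 10^-3 mol
n(HNO3) in the aliquot = 1.52 × 10^-3 mol (1:1 ratio)
[HNO3]_dilute = 1.52 × 10^-3 / 0.0100 = 0.152 mol/L
Dilution factor = 200.0 / 5.01 = 39.92
[HNO3]_stock = 0.152 × 39.92 = 6.08 mol/L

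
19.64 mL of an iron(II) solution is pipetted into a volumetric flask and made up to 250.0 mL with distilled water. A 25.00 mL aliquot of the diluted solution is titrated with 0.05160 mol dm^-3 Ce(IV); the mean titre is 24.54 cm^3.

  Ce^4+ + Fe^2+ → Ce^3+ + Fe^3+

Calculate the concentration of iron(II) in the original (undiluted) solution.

0.6447 mol/L

n(Ce4+) = 0.02454 × 0.05160 = 1.266 × 10^-3 mol
n(Fe2+) in the aliquot = 1.266 × 10^-3 mol (1:1 ratio)
[Fe2+]_dilute = 1.266 × 10^-3 / 0.02500 = 0.05065 mol/L
Dilution factor = 250.0 / 19.64 = 12.73
[Fe2+]_stock = 0.05065 × 12.73 = 0.6447 mol/L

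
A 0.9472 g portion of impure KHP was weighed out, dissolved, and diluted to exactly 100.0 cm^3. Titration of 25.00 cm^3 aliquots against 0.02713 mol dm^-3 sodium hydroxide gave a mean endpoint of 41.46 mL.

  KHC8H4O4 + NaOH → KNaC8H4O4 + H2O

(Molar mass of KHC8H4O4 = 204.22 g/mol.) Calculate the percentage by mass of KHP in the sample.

n(NaOH) per titration = 0.04146 × 0.02713 = 1.125 × 10^-3 mol
n(KHC8H4O4) in each aliquot = 1.125 × 10^-3 mol (1:1 ratio)
n(KHC8H4O4) in the whole flask = 1.125 × 10^-3 × 100.0/25.00 = 4.499 × 10^-3 mol
mass of KHC8H4O4 = 4.499 × 10^-3 × 204.22 = 0.9188 g
% KHC8H4O4 = 0.9188 / 0.9472 × 100 = 97.01 %

97.01 %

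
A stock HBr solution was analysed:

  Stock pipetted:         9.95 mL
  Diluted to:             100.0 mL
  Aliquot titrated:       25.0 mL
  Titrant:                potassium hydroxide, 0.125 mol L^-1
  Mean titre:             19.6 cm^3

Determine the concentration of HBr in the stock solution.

0.985 mol/L

HBr + KOH → KBr + H2O
n(KOH) = 0.0196 × 0.125 = 2.45 × 10^-3 mol
n(HBr) in the aliquot = 2.45 × 10^-3 mol (1:1 ratio)
[HBr]_dilute = 2.45 × 10^-3 / 0.0250 = 0.0980 mol/L
Dilution factor = 100.0 / 9.95 = 10.05
[HBr]_stock = 0.0980 × 10.05 = 0.985 mol/L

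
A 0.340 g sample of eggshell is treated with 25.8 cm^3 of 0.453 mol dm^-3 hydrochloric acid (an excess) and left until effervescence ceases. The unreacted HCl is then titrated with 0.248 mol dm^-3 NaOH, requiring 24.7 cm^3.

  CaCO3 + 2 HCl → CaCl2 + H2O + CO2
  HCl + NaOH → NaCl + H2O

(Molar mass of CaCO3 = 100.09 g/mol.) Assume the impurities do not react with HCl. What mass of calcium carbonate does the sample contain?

0.278 g

n(HCl) added = 0.0258 × 0.453 = 0.0117 mol
n(NaOH) used in back-titration = 0.0247 × 0.248 = 6.13 × 10^-3 mol
n(HCl) left over = 6.13 × 10^-3 mol (1:1 ratio)
n(HCl) consumed by analyte = 0.0117 − 6.13 × 10^-3 = 5.56 × 10^-3 mol
From the 1:2 ratio, n(CaCO3) = 1/2 × 5.56 × 10^-3 = 2.78 × 10^-3 mol
mass of CaCO3 = 2.78 × 10^-3 × 100.09 = 0.278 g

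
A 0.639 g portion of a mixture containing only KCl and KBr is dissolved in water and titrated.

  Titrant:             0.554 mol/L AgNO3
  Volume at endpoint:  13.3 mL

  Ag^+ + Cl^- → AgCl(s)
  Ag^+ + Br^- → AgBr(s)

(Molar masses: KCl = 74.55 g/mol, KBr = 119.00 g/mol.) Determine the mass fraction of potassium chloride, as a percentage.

62.4 %

n(AgNO3) = 0.0133 × 0.554 = 7.37 × 10^-3 mol
Let x = n(KCl), y = n(KBr).
Titrant: 1x + 1y = 7.37 × 10^-3;  mass: 74.55x + 119.00y = 0.639
Solving, x = 5.35 × 10^-3 mol, y = 2.02 × 10^-3 mol
mass of KCl = 5.35 × 10^-3 × 74.55 = 0.399 g
% KCl = 0.399 / 0.639 × 100 = 62.4 %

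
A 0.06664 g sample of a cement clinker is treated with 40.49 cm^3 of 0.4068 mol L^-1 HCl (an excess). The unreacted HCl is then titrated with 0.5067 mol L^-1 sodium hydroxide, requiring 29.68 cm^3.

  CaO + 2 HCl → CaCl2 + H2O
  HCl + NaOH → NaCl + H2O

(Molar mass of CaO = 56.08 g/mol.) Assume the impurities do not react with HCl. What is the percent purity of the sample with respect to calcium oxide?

60.27 %

n(HCl) added = 0.04049 × 0.4068 = 0.01647 mol
n(NaOH) used in back-titration = 0.02968 × 0.5067 = 0.01504 mol
n(HCl) left over = 0.01504 mol (1:1 ratio)
n(HCl) consumed by analyte = 0.01647 − 0.01504 = 1.432 × 10^-3 mol
From the 1:2 ratio, n(CaO) = 1/2 × 1.432 × 10^-3 = 7.162 × 10^-4 mol
mass of CaO = 7.162 × 10^-4 × 56.08 = 0.04017 g
% CaO = 0.04017 / 0.06664 × 100 = 60.27 %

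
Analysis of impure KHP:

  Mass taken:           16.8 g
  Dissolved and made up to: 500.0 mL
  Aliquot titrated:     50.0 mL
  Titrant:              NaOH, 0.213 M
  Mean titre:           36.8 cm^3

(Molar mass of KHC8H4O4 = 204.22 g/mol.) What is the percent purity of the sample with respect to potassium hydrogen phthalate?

KHC8H4O4 + NaOH → KNaC8H4O4 + H2O
n(NaOH) per titration = 0.0368 × 0.213 = 7.84 × 10^-3 mol
n(KHC8H4O4) in each aliquot = 7.84 × 10^-3 mol (1:1 ratio)
n(KHC8H4O4) in the whole flask = 7.84 × 10^-3 × 500.0/50.0 = 0.0784 mol
mass of KHC8H4O4 = 0.0784 × 204.22 = 16.0 g
% KHC8H4O4 = 16.0 / 16.8 × 100 = 95.3 %

95.3 %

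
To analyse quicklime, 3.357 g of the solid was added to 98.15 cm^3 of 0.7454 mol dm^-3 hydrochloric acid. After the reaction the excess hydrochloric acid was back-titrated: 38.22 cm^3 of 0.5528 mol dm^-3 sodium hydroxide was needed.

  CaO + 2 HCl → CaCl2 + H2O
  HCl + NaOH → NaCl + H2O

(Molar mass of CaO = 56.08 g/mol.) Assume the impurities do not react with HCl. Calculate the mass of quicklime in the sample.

n(HCl) added = 0.09815 × 0.7454 = 0.07316 mol
n(NaOH) used in back-titration = 0.03822 × 0.5528 = 0.02113 mol
n(HCl) left over = 0.02113 mol (1:1 ratio)
n(HCl) consumed by analyte = 0.07316 − 0.02113 = 0.05203 mol
From the 1:2 ratio, n(CaO) = 1/2 × 0.05203 = 0.02602 mol
mass of CaO = 0.02602 × 56.08 = 1.459 g

1.459 g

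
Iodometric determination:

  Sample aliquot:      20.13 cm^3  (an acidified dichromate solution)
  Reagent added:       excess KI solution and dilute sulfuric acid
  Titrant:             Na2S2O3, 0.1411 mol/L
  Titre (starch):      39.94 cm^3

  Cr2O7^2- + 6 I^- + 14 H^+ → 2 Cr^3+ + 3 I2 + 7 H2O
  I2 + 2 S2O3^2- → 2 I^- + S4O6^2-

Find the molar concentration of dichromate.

n(S2O3^2-) = 0.03994 × 0.1411 = 5.636 × 10^-3 mol
n(I2) = n(S2O3^2-)/2 = 2.818 × 10^-3 mol
From the 1:3 ratio, n(Cr2O7^2-) in the aliquot = 1/3 × 2.818 × 10^-3 = 9.393 × 10^-4 mol
[Cr2O7^2-] = 9.393 × 10^-4 / 0.02013 = 0.04666 mol/L

0.04666 mol/L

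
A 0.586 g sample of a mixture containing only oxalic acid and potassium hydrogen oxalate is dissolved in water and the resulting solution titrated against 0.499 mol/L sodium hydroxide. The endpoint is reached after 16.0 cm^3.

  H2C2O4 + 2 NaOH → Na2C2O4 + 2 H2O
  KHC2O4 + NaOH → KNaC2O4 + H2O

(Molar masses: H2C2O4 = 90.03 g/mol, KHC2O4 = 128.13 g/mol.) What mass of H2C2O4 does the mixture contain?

n(NaOH) = 0.0160 × 0.499 = 7.98 × 10^-3 mol
Let x = n(H2C2O4), y = n(KHC2O4).
Titrant: 2x + 1y = 7.98 × 10^-3;  mass: 90.03x + 128.13y = 0.586
Solving, x = 2.63 × 10^-3 mol, y = 2.73 × 10^-3 mol
mass of H2C2O4 = 2.63 × 10^-3 × 90.03 = 0.237 g

0.237 g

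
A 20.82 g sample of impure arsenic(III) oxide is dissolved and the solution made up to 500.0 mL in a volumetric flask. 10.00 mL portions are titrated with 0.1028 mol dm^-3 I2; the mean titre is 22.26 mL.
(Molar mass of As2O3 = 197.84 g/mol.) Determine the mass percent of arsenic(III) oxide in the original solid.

As2O3 + 2 I2 + 2 H2O → As2O5 + 4 HI
n(I2) per titration = 0.02226 × 0.1028 = 2.288 × 10^-3 mol
From the 1:2 ratio, n(As2O3) in each aliquot = 1/2 × 2.288 × 10^-3 = 1.144 × 10^-3 mol
n(As2O3) in the whole flask = 1.144 × 10^-3 × 500.0/10.00 = 0.05721 mol
mass of As2O3 = 0.05721 × 197.84 = 11.32 g
% As2O3 = 11.32 / 20.82 × 100 = 54.36 %

54.36 %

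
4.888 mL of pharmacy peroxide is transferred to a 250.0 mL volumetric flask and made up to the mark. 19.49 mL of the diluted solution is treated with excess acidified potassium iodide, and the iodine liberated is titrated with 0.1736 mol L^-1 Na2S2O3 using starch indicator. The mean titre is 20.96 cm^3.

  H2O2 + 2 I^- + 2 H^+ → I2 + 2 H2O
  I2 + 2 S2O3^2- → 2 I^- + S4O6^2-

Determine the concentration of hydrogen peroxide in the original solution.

n(S2O3^2-) = 0.02096 × 0.1736 = 3.639 × 10^-3 mol
n(I2) = n(S2O3^2-)/2 = 1.819 × 10^-3 mol
n(H2O2) in the aliquot = 1.819 × 10^-3 mol (1:1 ratio)
[H2O2]_dilute = 1.819 × 10^-3 / 0.01949 = 0.09335 mol/L
[H2O2]_original = 0.09335 × 250.0/4.888 = 4.774 mol/L

4.774 mol/L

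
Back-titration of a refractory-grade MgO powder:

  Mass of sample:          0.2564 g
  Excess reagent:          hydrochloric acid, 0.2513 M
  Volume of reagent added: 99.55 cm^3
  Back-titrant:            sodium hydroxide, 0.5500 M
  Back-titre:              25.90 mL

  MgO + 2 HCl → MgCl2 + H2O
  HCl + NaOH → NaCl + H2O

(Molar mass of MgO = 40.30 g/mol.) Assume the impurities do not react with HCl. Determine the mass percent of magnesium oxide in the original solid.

n(HCl) added = 0.09955 × 0.2513 = 0.02502 mol
n(NaOH) used in back-titration = 0.02590 × 0.5500 = 0.01425 mol
n(HCl) left over = 0.01425 mol (1:1 ratio)
n(HCl) consumed by analyte = 0.02502 − 0.01425 = 0.01077 mol
From the 1:2 ratio, n(MgO) = 1/2 × 0.01077 = 5.386 × 10^-3 mol
mass of MgO = 5.386 × 10^-3 × 40.30 = 0.2171 g
% MgO = 0.2171 / 0.2564 × 100 = 84.65 %

84.65 %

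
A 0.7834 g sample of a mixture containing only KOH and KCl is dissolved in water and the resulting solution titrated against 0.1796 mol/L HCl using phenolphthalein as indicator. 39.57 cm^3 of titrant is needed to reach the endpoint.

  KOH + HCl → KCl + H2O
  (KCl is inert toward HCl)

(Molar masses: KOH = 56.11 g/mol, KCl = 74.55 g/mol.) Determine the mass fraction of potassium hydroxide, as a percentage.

50.90 %

n(HCl) = 0.03957 × 0.1796 = 7.107 × 10^-3 mol
Let x = n(KOH), y = n(KCl).
Titrant: 1x = 7.107 × 10^-3;  mass: 56.11x + 74.55y = 0.7834
Solving, x = 7.107 × 10^-3 mol, y = 5.159 × 10^-3 mol
mass of KOH = 7.107 × 10^-3 × 56.11 = 0.3988 g
% KOH = 0.3988 / 0.7834 × 100 = 50.90 %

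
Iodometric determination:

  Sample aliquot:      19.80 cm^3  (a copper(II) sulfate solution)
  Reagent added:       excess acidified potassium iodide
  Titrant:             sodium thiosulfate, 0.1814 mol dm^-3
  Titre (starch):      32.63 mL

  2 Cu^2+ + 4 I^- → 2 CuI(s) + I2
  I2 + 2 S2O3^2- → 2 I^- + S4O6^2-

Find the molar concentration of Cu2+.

n(S2O3^2-) = 0.03263 × 0.1814 = 5.919 × 10^-3 mol
n(I2) = n(S2O3^2-)/2 = 2.960 × 10^-3 mol
From the 2:1 ratio, n(Cu2+) in the aliquot = 2/1 × 2.960 × 10^-3 = 5.919 × 10^-3 mol
[Cu2+] = 5.919 × 10^-3 / 0.01980 = 0.2989 mol/L

0.2989 mol/L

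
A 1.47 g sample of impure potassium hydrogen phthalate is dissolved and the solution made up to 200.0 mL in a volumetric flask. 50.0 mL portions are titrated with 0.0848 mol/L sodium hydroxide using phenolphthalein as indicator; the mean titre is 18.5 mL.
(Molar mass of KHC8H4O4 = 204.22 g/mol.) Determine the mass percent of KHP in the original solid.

87.2 %

KHC8H4O4 + NaOH → KNaC8H4O4 + H2O
n(NaOH) per titration = 0.0185 × 0.0848 = 1.57 × 10^-3 mol
n(KHC8H4O4) in each aliquot = 1.57 × 10^-3 mol (1:1 ratio)
n(KHC8H4O4) in the whole flask = 1.57 × 10^-3 × 200.0/50.0 = 6.28 × 10^-3 mol
mass of KHC8H4O4 = 6.28 × 10^-3 × 204.22 = 1.28 g
% KHC8H4O4 = 1.28 / 1.47 × 100 = 87.2 %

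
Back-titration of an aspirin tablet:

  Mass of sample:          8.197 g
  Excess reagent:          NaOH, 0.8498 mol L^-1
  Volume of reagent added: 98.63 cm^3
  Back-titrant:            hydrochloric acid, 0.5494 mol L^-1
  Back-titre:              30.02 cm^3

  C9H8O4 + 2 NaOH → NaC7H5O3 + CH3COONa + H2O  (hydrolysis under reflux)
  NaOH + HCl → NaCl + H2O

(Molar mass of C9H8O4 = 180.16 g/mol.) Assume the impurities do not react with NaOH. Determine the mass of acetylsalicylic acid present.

n(NaOH) added = 0.09863 × 0.8498 = 0.08382 mol
n(HCl) used in back-titration = 0.03002 × 0.5494 = 0.01649 mol
n(NaOH) left over = 0.01649 mol (1:1 ratio)
n(NaOH) consumed by analyte = 0.08382 − 0.01649 = 0.06732 mol
From the 1:2 ratio, n(C9H8O4) = 1/2 × 0.06732 = 0.03366 mol
mass of C9H8O4 = 0.03366 × 180.16 = 6.064 g

6.064 g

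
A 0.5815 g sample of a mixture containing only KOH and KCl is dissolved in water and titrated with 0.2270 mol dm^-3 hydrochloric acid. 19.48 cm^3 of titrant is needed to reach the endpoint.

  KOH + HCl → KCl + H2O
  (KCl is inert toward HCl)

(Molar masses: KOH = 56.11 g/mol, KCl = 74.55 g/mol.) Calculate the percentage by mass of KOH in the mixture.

42.67 %

n(HCl) = 0.01948 × 0.2270 = 4.422 × 10^-3 mol
Let x = n(KOH), y = n(KCl).
Titrant: 1x = 4.422 × 10^-3;  mass: 56.11x + 74.55y = 0.5815
Solving, x = 4.422 × 10^-3 mol, y = 4.472 × 10^-3 mol
mass of KOH = 4.422 × 10^-3 × 56.11 = 0.2481 g
% KOH = 0.2481 / 0.5815 × 100 = 42.67 %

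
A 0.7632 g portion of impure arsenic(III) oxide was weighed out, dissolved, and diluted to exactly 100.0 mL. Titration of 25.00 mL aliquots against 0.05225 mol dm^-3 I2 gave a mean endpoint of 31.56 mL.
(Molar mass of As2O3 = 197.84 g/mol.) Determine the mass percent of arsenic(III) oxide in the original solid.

85.49 %

As2O3 + 2 I2 + 2 H2O → As2O5 + 4 HI
n(I2) per titration = 0.03156 × 0.05225 = 1.649 × 10^-3 mol
From the 1:2 ratio, n(As2O3) in each aliquot = 1/2 × 1.649 × 10^-3 = 8.245 × 10^-4 mol
n(As2O3) in the whole flask = 8.245 × 10^-4 × 100.0/25.00 = 3.298 × 10^-3 mol
mass of As2O3 = 3.298 × 10^-3 × 197.84 = 0.6525 g
% As2O3 = 0.6525 / 0.7632 × 100 = 85.49 %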